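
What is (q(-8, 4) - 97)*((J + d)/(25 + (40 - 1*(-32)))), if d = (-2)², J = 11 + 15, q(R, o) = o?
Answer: -2790/97 ≈ -28.763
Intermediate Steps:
J = 26
d = 4
(q(-8, 4) - 97)*((J + d)/(25 + (40 - 1*(-32)))) = (4 - 97)*((26 + 4)/(25 + (40 - 1*(-32)))) = -2790/(25 + (40 + 32)) = -2790/(25 + 72) = -2790/97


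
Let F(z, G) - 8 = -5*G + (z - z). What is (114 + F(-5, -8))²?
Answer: 26244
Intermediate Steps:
F(z, G) = 8 - 5*G (F(z, G) = 8 + (-5*G + (z - z)) = 8 + (-5*G + 0) = 8 - 5*G)
(114 + F(-5, -8))² = (114 + (8 - 5*(-8)))² = (114 + (8 + 40))² = (114 + 48)² = 162² = 26244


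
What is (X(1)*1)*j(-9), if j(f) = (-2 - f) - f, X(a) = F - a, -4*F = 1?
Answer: -20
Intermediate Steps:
F = -1/4 (F = -1/4*1 = -1/4 ≈ -0.25000)
X(a) = -1/4 - a
j(f) = -2 - 2*f
(X(1)*1)*j(-9) = ((-1/4 - 1*1)*1)*(-2 - 2*(-9)) = ((-1/4 - 1)*1)*(-2 + 18) = -5/4*1*16 = -5/4*16 = -20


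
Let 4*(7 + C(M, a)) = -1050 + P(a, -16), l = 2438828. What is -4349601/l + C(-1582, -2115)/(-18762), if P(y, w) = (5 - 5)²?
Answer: -10118743727/5719661367 ≈ -1.7691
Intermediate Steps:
P(y, w) = 0 (P(y, w) = 0² = 0)
C(M, a) = -539/2 (C(M, a) = -7 + (-1050 + 0)/4 = -7 + (¼)*(-1050) = -7 - 525/2 = -539/2)
-4349601/l + C(-1582, -2115)/(-18762) = -4349601/2438828 - 539/2/(-18762) = -4349601*1/2438828 - 539/2*(-1/18762) = -4349601/2438828 + 539/37524 = -10118743727/5719661367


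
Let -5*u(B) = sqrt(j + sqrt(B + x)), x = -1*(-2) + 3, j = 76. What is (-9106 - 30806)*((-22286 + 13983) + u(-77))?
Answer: 331389336 + 39912*sqrt(76 + 6*I*sqrt(2))/5 ≈ 3.3146e+8 + 3878.7*I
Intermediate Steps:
x = 5 (x = 2 + 3 = 5)
u(B) = -sqrt(76 + sqrt(5 + B))/5 (u(B) = -sqrt(76 + sqrt(B + 5))/5 = -sqrt(76 + sqrt(5 + B))/5)
(-9106 - 30806)*((-22286 + 13983) + u(-77)) = (-9106 - 30806)*((-22286 + 13983) - sqrt(76 + sqrt(5 - 77))/5) = -39912*(-8303 - sqrt(76 + sqrt(-72))/5) = -39912*(-8303 - sqrt(76 + 6*I*sqrt(2))/5) = 331389336 + 39912*sqrt(76 + 6*I*sqrt(2))/5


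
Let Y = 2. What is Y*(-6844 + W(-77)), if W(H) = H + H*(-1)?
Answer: -13688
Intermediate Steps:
W(H) = 0 (W(H) = H - H = 0)
Y*(-6844 + W(-77)) = 2*(-6844 + 0) = 2*(-6844) = -13688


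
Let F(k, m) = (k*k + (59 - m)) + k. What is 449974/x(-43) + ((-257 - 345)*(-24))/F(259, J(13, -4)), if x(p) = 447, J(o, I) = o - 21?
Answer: 10112618558/10043643 ≈ 1006.9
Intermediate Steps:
J(o, I) = -21 + o
F(k, m) = 59 + k + k² - m (F(k, m) = (k² + (59 - m)) + k = (59 + k² - m) + k = 59 + k + k² - m)
449974/x(-43) + ((-257 - 345)*(-24))/F(259, J(13, -4)) = 449974/447 + ((-257 - 345)*(-24))/(59 + 259 + 259² - (-21 + 13)) = 449974*(1/447) + (-602*(-24))/(59 + 259 + 67081 - 1*(-8)) = 449974/447 + 14448/(59 + 259 + 67081 + 8) = 449974/447 + 14448/67407 = 449974/447 + 14448*(1/67407) = 449974/447 + 4816/22469 = 10112618558/10043643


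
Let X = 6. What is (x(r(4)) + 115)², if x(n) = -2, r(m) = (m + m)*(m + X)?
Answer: 12769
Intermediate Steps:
r(m) = 2*m*(6 + m) (r(m) = (m + m)*(m + 6) = (2*m)*(6 + m) = 2*m*(6 + m))
(x(r(4)) + 115)² = (-2 + 115)² = 113² = 12769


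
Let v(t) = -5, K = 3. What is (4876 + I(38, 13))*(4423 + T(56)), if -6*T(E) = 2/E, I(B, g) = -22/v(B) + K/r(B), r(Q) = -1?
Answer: 6040359127/280 ≈ 2.1573e+7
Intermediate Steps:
I(B, g) = 7/5 (I(B, g) = -22/(-5) + 3/(-1) = -22*(-⅕) + 3*(-1) = 22/5 - 3 = 7/5)
T(E) = -1/(3*E)
(4876 + I(38, 13))*(4423 + T(56)) = (4876 + 7/5)*(4423 - ⅓/56) = 24387*(4423 - ⅓*1/56)/5 = 24387*(4423 - 1/168)/5 = (24387/5)*(743063/168) = 6040359127/280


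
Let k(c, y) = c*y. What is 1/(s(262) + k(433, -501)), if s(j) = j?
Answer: -1/216671 ≈ -4.6153e-6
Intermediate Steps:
1/(s(262) + k(433, -501)) = 1/(262 + 433*(-501)) = 1/(262 - 216933) = 1/(-216671) = -1/216671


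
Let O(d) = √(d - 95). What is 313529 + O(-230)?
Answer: 313529 + 5*I*√13 ≈ 3.1353e+5 + 18.028*I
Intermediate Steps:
O(d) = √(-95 + d)
313529 + O(-230) = 313529 + √(-95 - 230) = 313529 + √(-325) = 313529 + 5*I*√13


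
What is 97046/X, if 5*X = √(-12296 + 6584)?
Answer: -242615*I*√357/714 ≈ -6420.3*I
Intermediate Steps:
X = 4*I*√357/5 (X = √(-12296 + 6584)/5 = √(-5712)/5 = (4*I*√357)/5 = 4*I*√357/5 ≈ 15.116*I)
97046/X = 97046/((4*I*√357/5)) = 97046*(-5*I*√357/1428) = -242615*I*√357/714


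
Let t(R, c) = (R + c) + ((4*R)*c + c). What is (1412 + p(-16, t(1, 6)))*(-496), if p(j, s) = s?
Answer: -718704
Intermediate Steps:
t(R, c) = R + 2*c + 4*R*c (t(R, c) = (R + c) + (4*R*c + c) = (R + c) + (c + 4*R*c) = R + 2*c + 4*R*c)
(1412 + p(-16, t(1, 6)))*(-496) = (1412 + (1 + 2*6 + 4*1*6))*(-496) = (1412 + (1 + 12 + 24))*(-496) = (1412 + 37)*(-496) = 1449*(-496) = -718704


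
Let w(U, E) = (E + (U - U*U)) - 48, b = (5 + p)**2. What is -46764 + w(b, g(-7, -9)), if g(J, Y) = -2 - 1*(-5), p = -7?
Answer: -46821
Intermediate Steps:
g(J, Y) = 3 (g(J, Y) = -2 + 5 = 3)
b = 4 (b = (5 - 7)**2 = (-2)**2 = 4)
w(U, E) = -48 + E + U - U**2 (w(U, E) = (E + (U - U**2)) - 48 = (E + U - U**2) - 48 = -48 + E + U - U**2)
-46764 + w(b, g(-7, -9)) = -46764 + (-48 + 3 + 4 - 1*4**2) = -46764 + (-48 + 3 + 4 - 1*16) = -46764 + (-48 + 3 + 4 - 16) = -46764 - 57 = -46821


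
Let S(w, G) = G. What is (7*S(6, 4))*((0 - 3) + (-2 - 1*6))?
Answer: -308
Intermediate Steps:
(7*S(6, 4))*((0 - 3) + (-2 - 1*6)) = (7*4)*((0 - 3) + (-2 - 1*6)) = 28*(-3 + (-2 - 6)) = 28*(-3 - 8) = 28*(-11) = -308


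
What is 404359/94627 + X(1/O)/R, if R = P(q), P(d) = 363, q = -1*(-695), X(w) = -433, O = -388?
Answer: 105808826/34349601 ≈ 3.0804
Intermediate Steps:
q = 695
R = 363
404359/94627 + X(1/O)/R = 404359/94627 - 433/363 = 105808826/34349601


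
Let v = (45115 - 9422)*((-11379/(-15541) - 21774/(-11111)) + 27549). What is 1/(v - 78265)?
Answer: 172676051/169796552311044271 ≈ 1.0170e-9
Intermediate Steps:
v = 169810066802175786/172676051 (v = 35693*((-11379*(-1/15541) - 21774*(-1/11111)) + 27549) = 35693*((11379/15541 + 21774/11111) + 27549) = 35693*(464821803/172676051 + 27549) = 35693*(4757517350802/172676051) = 169810066802175786/172676051 ≈ 9.8340e+8)
1/(v - 78265) = 1/(169810066802175786/172676051 - 78265) = 1/(169796552311044271/172676051) = 172676051/169796552311044271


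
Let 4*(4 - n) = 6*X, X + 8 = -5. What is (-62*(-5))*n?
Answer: 7285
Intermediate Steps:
X = -13 (X = -8 - 5 = -13)
n = 47/2 (n = 4 - 3*(-13)/2 = 4 - ¼*(-78) = 4 + 39/2 = 47/2 ≈ 23.500)
(-62*(-5))*n = -62*(-5)*(47/2) = 310*(47/2) = 7285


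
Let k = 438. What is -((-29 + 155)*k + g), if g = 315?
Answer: -55503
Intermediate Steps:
-((-29 + 155)*k + g) = -((-29 + 155)*438 + 315) = -(126*438 + 315) = -(55188 + 315) = -1*55503 = -55503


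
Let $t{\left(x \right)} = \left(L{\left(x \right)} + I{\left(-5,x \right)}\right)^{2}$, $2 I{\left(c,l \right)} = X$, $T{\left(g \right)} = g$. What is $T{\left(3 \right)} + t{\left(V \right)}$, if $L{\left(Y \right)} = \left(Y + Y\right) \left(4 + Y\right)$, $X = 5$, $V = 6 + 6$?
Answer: $\frac{597541}{4} \approx 1.4939 \cdot 10^{5}$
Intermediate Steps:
$V = 12$
$L{\left(Y \right)} = 2 Y \left(4 + Y\right)$
$I{\left(c,l \right)} = \frac{5}{2}$ ($I{\left(c,l \right)} = \frac{1}{2} \cdot 5 = \frac{5}{2}$)
$t{\left(x \right)} = \left(\frac{5}{2} + 2 x \left(4 + x\right)\right)^{2}$ ($t{\left(x \right)} = \left(2 x \left(4 + x\right) + \frac{5}{2}\right)^{2} = \left(\frac{5}{2} + 2 x \left(4 + x\right)\right)^{2}$)
$T{\left(3 \right)} + t{\left(V \right)} = 3 + \frac{\left(5 + 4 \cdot 12 \left(4 + 12\right)\right)^{2}}{4} = 3 + \frac{\left(5 + 4 \cdot 12 \cdot 16\right)^{2}}{4} = 3 + \frac{\left(5 + 768\right)^{2}}{4} = 3 + \frac{773^{2}}{4} = 3 + \frac{1}{4} \cdot 597529 = 3 + \frac{597529}{4} = \frac{597541}{4}$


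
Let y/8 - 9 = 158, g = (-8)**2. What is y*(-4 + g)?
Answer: 80160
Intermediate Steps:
g = 64
y = 1336 (y = 72 + 8*158 = 72 + 1264 = 1336)
y*(-4 + g) = 1336*(-4 + 64) = 1336*60 = 80160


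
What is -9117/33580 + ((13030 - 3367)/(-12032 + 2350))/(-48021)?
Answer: -706421219189/2602110405460 ≈ -0.27148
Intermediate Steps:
-9117/33580 + ((13030 - 3367)/(-12032 + 2350))/(-48021) = -9117*1/33580 + (9663/(-9682))*(-1/48021) = -9117/33580 + (9663*(-1/9682))*(-1/48021) = -9117/33580 - 9663/9682*(-1/48021) = -9117/33580 + 3221/154979774 = -706421219189/2602110405460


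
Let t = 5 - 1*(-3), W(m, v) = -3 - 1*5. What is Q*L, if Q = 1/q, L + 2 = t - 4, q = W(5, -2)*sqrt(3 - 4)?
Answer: I/4 ≈ 0.25*I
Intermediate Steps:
W(m, v) = -8 (W(m, v) = -3 - 5 = -8)
t = 8 (t = 5 + 3 = 8)
q = -8*I (q = -8*sqrt(3 - 4) = -8*I ≈ -8.0*I)
L = 2 (L = -2 + (8 - 4) = -2 + 4 = 2)
Q = I/8 (Q = 1/(-8*I) = I/8 ≈ 0.125*I)
Q*L = (I/8)*2 = I/4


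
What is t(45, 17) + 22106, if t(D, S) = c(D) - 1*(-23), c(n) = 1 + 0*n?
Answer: 22130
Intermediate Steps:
c(n) = 1 (c(n) = 1 + 0 = 1)
t(D, S) = 24 (t(D, S) = 1 - 1*(-23) = 1 + 23 = 24)
t(45, 17) + 22106 = 24 + 22106 = 22130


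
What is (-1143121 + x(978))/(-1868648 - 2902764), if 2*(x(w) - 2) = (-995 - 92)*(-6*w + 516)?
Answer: -1765693/4771412 ≈ -0.37006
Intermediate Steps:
x(w) = -280444 + 3261*w (x(w) = 2 + ((-995 - 92)*(-6*w + 516))/2 = 2 + (-1087*(516 - 6*w))/2 = 2 + (-560892 + 6522*w)/2 = 2 + (-280446 + 3261*w) = -280444 + 3261*w)
(-1143121 + x(978))/(-1868648 - 2902764) = (-1143121 + (-280444 + 3261*978))/(-1868648 - 2902764) = (-1143121 + (-280444 + 3189258))/(-4771412) = (-1143121 + 2908814)*(-1/4771412) = 1765693*(-1/4771412) = -1765693/4771412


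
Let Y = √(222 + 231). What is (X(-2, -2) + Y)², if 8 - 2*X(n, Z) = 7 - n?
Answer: 1813/4 - √453 ≈ 431.97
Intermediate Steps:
X(n, Z) = ½ + n/2 (X(n, Z) = 4 - (7 - n)/2 = 4 + (-7/2 + n/2) = ½ + n/2)
Y = √453 ≈ 21.284
(X(-2, -2) + Y)² = ((½ + (½)*(-2)) + √453)² = ((½ - 1) + √453)² = (-½ + √453)²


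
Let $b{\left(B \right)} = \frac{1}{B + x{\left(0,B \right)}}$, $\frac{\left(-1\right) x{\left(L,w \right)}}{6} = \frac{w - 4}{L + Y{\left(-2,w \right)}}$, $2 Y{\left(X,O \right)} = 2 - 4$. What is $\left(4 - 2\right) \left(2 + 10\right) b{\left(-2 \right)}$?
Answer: $- \frac{12}{19} \approx -0.63158$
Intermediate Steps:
$Y{\left(X,O \right)} = -1$ ($Y{\left(X,O \right)} = \frac{2 - 4}{2} = \frac{1}{2} \left(-2\right) = -1$)
$x{\left(L,w \right)} = - \frac{6 \left(-4 + w\right)}{-1 + L}$ ($x{\left(L,w \right)} = - 6 \frac{w - 4}{L - 1} = - 6 \frac{-4 + w}{-1 + L} = - \frac{6 \left(-4 + w\right)}{-1 + L}$)
$b{\left(B \right)} = \frac{1}{-24 + 7 B}$ ($b{\left(B \right)} = \frac{1}{B + \frac{6 \left(4 - B\right)}{-1 + 0}} = \frac{1}{B + \frac{6 \left(4 - B\right)}{-1}} = \frac{1}{B + 6 \left(-1\right) \left(4 - B\right)} = \frac{1}{B + \left(-24 + 6 B\right)} = \frac{1}{-24 + 7 B}$)
$\left(4 - 2\right) \left(2 + 10\right) b{\left(-2 \right)} = \frac{\left(4 - 2\right) \left(2 + 10\right)}{-24 + 7 \left(-2\right)} = \frac{\left(4 - 2\right) 12}{-24 - 14} = \frac{2 \cdot 12}{-38} = 24 \left(- \frac{1}{38}\right) = - \frac{12}{19}$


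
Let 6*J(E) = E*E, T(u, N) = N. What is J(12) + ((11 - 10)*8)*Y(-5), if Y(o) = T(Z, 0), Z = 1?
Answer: 24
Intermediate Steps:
Y(o) = 0
J(E) = E**2/6 (J(E) = (E*E)/6 = E**2/6)
J(12) + ((11 - 10)*8)*Y(-5) = (1/6)*12**2 + ((11 - 10)*8)*0 = (1/6)*144 + (1*8)*0 = 24 + 8*0 = 24 + 0 = 24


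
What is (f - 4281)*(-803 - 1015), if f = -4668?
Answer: 16269282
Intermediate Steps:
(f - 4281)*(-803 - 1015) = (-4668 - 4281)*(-803 - 1015) = -8949*(-1818) = 16269282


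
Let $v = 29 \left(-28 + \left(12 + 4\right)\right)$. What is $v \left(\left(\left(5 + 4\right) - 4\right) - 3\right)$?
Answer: $-696$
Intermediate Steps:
$v = -348$ ($v = 29 \left(-28 + 16\right) = 29 \left(-12\right) = -348$)
$v \left(\left(\left(5 + 4\right) - 4\right) - 3\right) = - 348 \left(\left(\left(5 + 4\right) - 4\right) - 3\right) = - 348 \left(\left(9 - 4\right) - 3\right) = - 348 \left(5 - 3\right) = \left(-348\right) 2 = -696$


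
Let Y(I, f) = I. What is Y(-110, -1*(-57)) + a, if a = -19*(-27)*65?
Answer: 33235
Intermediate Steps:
a = 33345 (a = 513*65 = 33345)
Y(-110, -1*(-57)) + a = -110 + 33345 = 33235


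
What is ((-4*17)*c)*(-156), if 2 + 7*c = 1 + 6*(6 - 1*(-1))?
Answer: 434928/7 ≈ 62133.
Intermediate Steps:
c = 41/7 (c = -2/7 + (1 + 6*(6 - 1*(-1)))/7 = -2/7 + (1 + 6*(6 + 1))/7 = -2/7 + (1 + 6*7)/7 = -2/7 + (1 + 42)/7 = -2/7 + (⅐)*43 = -2/7 + 43/7 = 41/7 ≈ 5.8571)
((-4*17)*c)*(-156) = (-4*17*(41/7))*(-156) = -68*41/7*(-156) = -2788/7*(-156) = 434928/7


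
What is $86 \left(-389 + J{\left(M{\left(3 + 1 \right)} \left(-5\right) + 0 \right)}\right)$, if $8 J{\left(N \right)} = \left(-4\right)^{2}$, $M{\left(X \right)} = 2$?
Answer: $-33282$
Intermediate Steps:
$J{\left(N \right)} = 2$ ($J{\left(N \right)} = \frac{\left(-4\right)^{2}}{8} = \frac{1}{8} \cdot 16 = 2$)
$86 \left(-389 + J{\left(M{\left(3 + 1 \right)} \left(-5\right) + 0 \right)}\right) = 86 \left(-389 + 2\right) = 86 \left(-387\right) = -33282$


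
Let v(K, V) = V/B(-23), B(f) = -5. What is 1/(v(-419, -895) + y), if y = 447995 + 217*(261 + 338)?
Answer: 1/578157 ≈ 1.7296e-6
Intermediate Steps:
v(K, V) = -V/5 (v(K, V) = V/(-5) = V*(-⅕) = -V/5)
y = 577978 (y = 447995 + 217*599 = 447995 + 129983 = 577978)
1/(v(-419, -895) + y) = 1/(-⅕*(-895) + 577978) = 1/(179 + 577978) = 1/578157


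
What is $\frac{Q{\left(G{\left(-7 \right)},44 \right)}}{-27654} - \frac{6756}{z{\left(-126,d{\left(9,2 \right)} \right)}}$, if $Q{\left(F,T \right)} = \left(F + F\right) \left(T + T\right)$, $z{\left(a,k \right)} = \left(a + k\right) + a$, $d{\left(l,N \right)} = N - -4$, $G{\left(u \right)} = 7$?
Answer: $\frac{1413086}{51537} \approx 27.419$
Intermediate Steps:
$d{\left(l,N \right)} = 4 + N$ ($d{\left(l,N \right)} = N + 4 = 4 + N$)
$z{\left(a,k \right)} = k + 2 a$
$Q{\left(F,T \right)} = 4 F T$ ($Q{\left(F,T \right)} = 2 F 2 T = 4 F T$)
$\frac{Q{\left(G{\left(-7 \right)},44 \right)}}{-27654} - \frac{6756}{z{\left(-126,d{\left(9,2 \right)} \right)}} = \frac{4 \cdot 7 \cdot 44}{-27654} - \frac{6756}{\left(4 + 2\right) + 2 \left(-126\right)} = 1232 \left(- \frac{1}{27654}\right) - \frac{6756}{6 - 252} = - \frac{56}{1257} - \frac{6756}{-246} = - \frac{56}{1257} - - \frac{1126}{41} = - \frac{56}{1257} + \frac{1126}{41} = \frac{1413086}{51537}$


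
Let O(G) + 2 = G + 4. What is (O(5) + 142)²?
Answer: 22201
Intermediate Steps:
O(G) = 2 + G (O(G) = -2 + (G + 4) = -2 + (4 + G) = 2 + G)
(O(5) + 142)² = ((2 + 5) + 142)² = (7 + 142)² = 149² = 22201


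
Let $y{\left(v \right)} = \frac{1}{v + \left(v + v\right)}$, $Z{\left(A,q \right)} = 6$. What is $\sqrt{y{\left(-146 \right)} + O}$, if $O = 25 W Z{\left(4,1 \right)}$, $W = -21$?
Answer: $\frac{i \sqrt{604309038}}{438} \approx 56.125 i$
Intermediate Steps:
$y{\left(v \right)} = \frac{1}{3 v}$ ($y{\left(v \right)} = \frac{1}{v + 2 v} = \frac{1}{3 v}$)
$O = -3150$ ($O = 25 \left(-21\right) 6 = \left(-525\right) 6 = -3150$)
$\sqrt{y{\left(-146 \right)} + O} = \sqrt{\frac{1}{3 \left(-146\right)} - 3150} = \sqrt{\frac{1}{3} \left(- \frac{1}{146}\right) - 3150} = \sqrt{- \frac{1}{438} - 3150} = \sqrt{- \frac{1379701}{438}} = \frac{i \sqrt{604309038}}{438}$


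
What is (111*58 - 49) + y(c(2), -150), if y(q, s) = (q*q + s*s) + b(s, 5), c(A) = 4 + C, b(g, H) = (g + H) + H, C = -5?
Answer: 28750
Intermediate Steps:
b(g, H) = g + 2*H (b(g, H) = (H + g) + H = g + 2*H)
c(A) = -1 (c(A) = 4 - 5 = -1)
y(q, s) = 10 + s + q**2 + s**2 (y(q, s) = (q*q + s*s) + (s + 2*5) = (q**2 + s**2) + (s + 10) = (q**2 + s**2) + (10 + s) = 10 + s + q**2 + s**2)
(111*58 - 49) + y(c(2), -150) = (111*58 - 49) + (10 - 150 + (-1)**2 + (-150)**2) = (6438 - 49) + (10 - 150 + 1 + 22500) = 6389 + 22361 = 28750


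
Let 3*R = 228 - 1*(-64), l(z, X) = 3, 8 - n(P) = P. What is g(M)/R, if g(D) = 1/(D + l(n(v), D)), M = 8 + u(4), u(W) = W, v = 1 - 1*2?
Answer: 1/1460 ≈ 0.00068493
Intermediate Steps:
v = -1 (v = 1 - 2 = -1)
n(P) = 8 - P
R = 292/3 (R = (228 - 1*(-64))/3 = (228 + 64)/3 = (⅓)*292 = 292/3 ≈ 97.333)
M = 12 (M = 8 + 4 = 12)
g(D) = 1/(3 + D) (g(D) = 1/(D + 3) = 1/(3 + D))
g(M)/R = 1/((3 + 12)*(292/3)) = (3/292)/15 = (1/15)*(3/292) = 1/1460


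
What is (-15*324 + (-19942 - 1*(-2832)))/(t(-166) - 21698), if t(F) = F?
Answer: 10985/10932 ≈ 1.0048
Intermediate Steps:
(-15*324 + (-19942 - 1*(-2832)))/(t(-166) - 21698) = (-15*324 + (-19942 - 1*(-2832)))/(-166 - 21698) = (-4860 + (-19942 + 2832))/(-21864) = (-4860 - 17110)*(-1/21864) = -21970*(-1/21864) = 10985/10932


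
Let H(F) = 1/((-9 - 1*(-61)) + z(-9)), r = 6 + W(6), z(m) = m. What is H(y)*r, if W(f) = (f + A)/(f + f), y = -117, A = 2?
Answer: 20/129 ≈ 0.15504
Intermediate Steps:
W(f) = (2 + f)/(2*f) (W(f) = (f + 2)/(f + f) = (2 + f)/((2*f)) = (2 + f)*(1/(2*f)) = (2 + f)/(2*f))
r = 20/3 (r = 6 + (½)*(2 + 6)/6 = 6 + (½)*(⅙)*8 = 6 + ⅔ = 20/3 ≈ 6.6667)
H(F) = 1/43 (H(F) = 1/((-9 - 1*(-61)) - 9) = 1/((-9 + 61) - 9) = 1/(52 - 9) = 1/43)
H(y)*r = (1/43)*(20/3) = 20/129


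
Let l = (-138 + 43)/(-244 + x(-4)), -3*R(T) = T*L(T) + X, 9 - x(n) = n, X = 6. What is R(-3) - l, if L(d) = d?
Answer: -1250/231 ≈ -5.4113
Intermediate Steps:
x(n) = 9 - n
R(T) = -2 - T**2/3 (R(T) = -(T*T + 6)/3 = -(T**2 + 6)/3 = -(6 + T**2)/3 = -2 - T**2/3)
l = 95/231 (l = (-138 + 43)/(-244 + (9 - 1*(-4))) = -95/(-244 + (9 + 4)) = -95/(-244 + 13) = -95/(-231) = -95*(-1/231) = 95/231 ≈ 0.41126)
R(-3) - l = (-2 - 1/3*(-3)**2) - 1*95/231 = (-2 - 1/3*9) - 95/231 = (-2 - 3) - 95/231 = -5 - 95/231 = -1250/231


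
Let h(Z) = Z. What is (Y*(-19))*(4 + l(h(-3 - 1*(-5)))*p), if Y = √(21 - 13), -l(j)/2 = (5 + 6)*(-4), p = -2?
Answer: 6536*√2 ≈ 9243.3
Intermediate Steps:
l(j) = 88 (l(j) = -2*(5 + 6)*(-4) = -22*(-4) = -2*(-44) = 88)
Y = 2*√2 (Y = √8 = 2*√2 ≈ 2.8284)
(Y*(-19))*(4 + l(h(-3 - 1*(-5)))*p) = ((2*√2)*(-19))*(4 + 88*(-2)) = (-38*√2)*(4 - 176) = -38*√2*(-172) = 6536*√2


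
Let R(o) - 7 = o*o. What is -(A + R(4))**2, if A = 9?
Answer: -1024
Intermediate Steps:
R(o) = 7 + o**2 (R(o) = 7 + o*o = 7 + o**2)
-(A + R(4))**2 = -(9 + (7 + 4**2))**2 = -(9 + (7 + 16))**2 = -(9 + 23)**2 = -1*32**2 = -1*1024 = -1024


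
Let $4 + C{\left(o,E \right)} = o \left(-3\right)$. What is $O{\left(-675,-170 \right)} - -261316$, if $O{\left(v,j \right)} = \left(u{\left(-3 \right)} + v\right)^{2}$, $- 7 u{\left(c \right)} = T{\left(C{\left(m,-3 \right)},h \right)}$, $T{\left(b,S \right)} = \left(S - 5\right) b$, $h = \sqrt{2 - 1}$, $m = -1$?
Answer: $\frac{35167925}{49} \approx 7.1771 \cdot 10^{5}$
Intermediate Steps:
$C{\left(o,E \right)} = -4 - 3 o$ ($C{\left(o,E \right)} = -4 + o \left(-3\right) = -4 - 3 o$)
$h = 1$ ($h = \sqrt{1} = 1$)
$T{\left(b,S \right)} = b \left(-5 + S\right)$ ($T{\left(b,S \right)} = \left(-5 + S\right) b = b \left(-5 + S\right)$)
$u{\left(c \right)} = - \frac{4}{7}$ ($u{\left(c \right)} = - \frac{\left(-4 - -3\right) \left(-5 + 1\right)}{7} = - \frac{\left(-4 + 3\right) \left(-4\right)}{7} = - \frac{\left(-1\right) \left(-4\right)}{7} = \left(- \frac{1}{7}\right) 4 = - \frac{4}{7}$)
$O{\left(v,j \right)} = \left(- \frac{4}{7} + v\right)^{2}$
$O{\left(-675,-170 \right)} - -261316 = \frac{\left(-4 + 7 \left(-675\right)\right)^{2}}{49} - -261316 = \frac{\left(-4 - 4725\right)^{2}}{49} + 261316 = \frac{\left(-4729\right)^{2}}{49} + 261316 = \frac{1}{49} \cdot 22363441 + 261316 = \frac{22363441}{49} + 261316 = \frac{35167925}{49}$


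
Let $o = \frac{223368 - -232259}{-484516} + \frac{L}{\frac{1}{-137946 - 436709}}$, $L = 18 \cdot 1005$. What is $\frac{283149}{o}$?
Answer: $- \frac{137190220884}{5036790414873827} \approx -2.7238 \cdot 10^{-5}$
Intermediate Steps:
$L = 18090$
$o = - \frac{5036790414873827}{484516}$ ($o = \frac{223368 - -232259}{-484516} + \frac{18090}{\frac{1}{-137946 - 436709}} = \left(223368 + 232259\right) \left(- \frac{1}{484516}\right) + \frac{18090}{\frac{1}{-574655}} = 455627 \left(- \frac{1}{484516}\right) + \frac{18090}{- \frac{1}{574655}} = - \frac{455627}{484516} + 18090 \left(-574655\right) = - \frac{455627}{484516} - 10395508950 = - \frac{5036790414873827}{484516} \approx -1.0396 \cdot 10^{10}$)
$\frac{283149}{o} = \frac{283149}{- \frac{5036790414873827}{484516}} = 283149 \left(- \frac{484516}{5036790414873827}\right) = - \frac{137190220884}{5036790414873827}$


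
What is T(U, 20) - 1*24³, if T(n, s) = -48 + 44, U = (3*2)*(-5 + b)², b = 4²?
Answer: -13828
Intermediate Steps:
b = 16
U = 726 (U = (3*2)*(-5 + 16)² = 6*11² = 6*121 = 726)
T(n, s) = -4
T(U, 20) - 1*24³ = -4 - 1*24³ = -4 - 1*13824 = -4 - 13824 = -13828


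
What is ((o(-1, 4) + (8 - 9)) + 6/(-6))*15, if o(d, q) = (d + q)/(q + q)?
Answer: -195/8 ≈ -24.375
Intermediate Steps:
o(d, q) = (d + q)/(2*q) (o(d, q) = (d + q)/((2*q)) = (d + q)*(1/(2*q)) = (d + q)/(2*q))
((o(-1, 4) + (8 - 9)) + 6/(-6))*15 = (((½)*(-1 + 4)/4 + (8 - 9)) + 6/(-6))*15 = (((½)*(¼)*3 - 1) + 6*(-⅙))*15 = ((3/8 - 1) - 1)*15 = (-5/8 - 1)*15 = -13/8*15 = -195/8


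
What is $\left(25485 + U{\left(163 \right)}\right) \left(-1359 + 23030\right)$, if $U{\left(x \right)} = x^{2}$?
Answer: $1128062234$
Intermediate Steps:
$\left(25485 + U{\left(163 \right)}\right) \left(-1359 + 23030\right) = \left(25485 + 163^{2}\right) \left(-1359 + 23030\right) = \left(25485 + 26569\right) 21671 = 52054 \cdot 21671 = 1128062234$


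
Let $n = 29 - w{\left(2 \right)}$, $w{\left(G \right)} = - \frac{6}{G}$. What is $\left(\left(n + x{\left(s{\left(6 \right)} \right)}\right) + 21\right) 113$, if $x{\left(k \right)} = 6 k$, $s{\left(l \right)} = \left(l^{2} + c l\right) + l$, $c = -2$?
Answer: $26329$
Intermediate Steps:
$s{\left(l \right)} = l^{2} - l$ ($s{\left(l \right)} = \left(l^{2} - 2 l\right) + l = l^{2} - l$)
$n = 32$ ($n = 29 - - \frac{6}{2} = 29 - \left(-6\right) \frac{1}{2} = 29 - -3 = 29 + 3 = 32$)
$\left(\left(n + x{\left(s{\left(6 \right)} \right)}\right) + 21\right) 113 = \left(\left(32 + 6 \cdot 6 \left(-1 + 6\right)\right) + 21\right) 113 = \left(\left(32 + 6 \cdot 6 \cdot 5\right) + 21\right) 113 = \left(\left(32 + 6 \cdot 30\right) + 21\right) 113 = \left(\left(32 + 180\right) + 21\right) 113 = \left(212 + 21\right) 113 = 233 \cdot 113 = 26329$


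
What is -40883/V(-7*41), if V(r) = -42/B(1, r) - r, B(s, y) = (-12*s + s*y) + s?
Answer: -6091567/42784 ≈ -142.38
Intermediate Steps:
B(s, y) = -11*s + s*y
V(r) = -r - 42/(-11 + r) (V(r) = -42/(-11 + r) - r = -r - 42/(-11 + r))
-40883/V(-7*41) = -40883*(-11 - 7*41)/(-42 - (-7*41)*(-11 - 7*41)) = -40883*(-11 - 287)/(-42 - 1*(-287)*(-11 - 287)) = -40883*(-298/(-42 - 1*(-287)*(-298))) = -40883*(-298/(-42 - 85526)) = -40883/((-1/298*(-85568))) = -40883/42784/149 = -40883*149/42784 = -6091567/42784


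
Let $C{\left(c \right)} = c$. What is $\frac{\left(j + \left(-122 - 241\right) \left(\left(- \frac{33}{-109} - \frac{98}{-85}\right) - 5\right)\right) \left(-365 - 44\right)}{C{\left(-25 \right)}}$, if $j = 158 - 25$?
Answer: $\frac{5379347551}{231625} \approx 23224.0$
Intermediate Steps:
$j = 133$ ($j = 158 - 25 = 133$)
$\frac{\left(j + \left(-122 - 241\right) \left(\left(- \frac{33}{-109} - \frac{98}{-85}\right) - 5\right)\right) \left(-365 - 44\right)}{C{\left(-25 \right)}} = \frac{\left(133 + \left(-122 - 241\right) \left(\left(- \frac{33}{-109} - \frac{98}{-85}\right) - 5\right)\right) \left(-365 - 44\right)}{-25} = \left(133 - 363 \left(\left(\left(-33\right) \left(- \frac{1}{109}\right) - - \frac{98}{85}\right) - 5\right)\right) \left(-409\right) \left(- \frac{1}{25}\right) = \left(133 - 363 \left(\left(\frac{33}{109} + \frac{98}{85}\right) - 5\right)\right) \left(-409\right) \left(- \frac{1}{25}\right) = \left(133 - 363 \left(\frac{13487}{9265} - 5\right)\right) \left(-409\right) \left(- \frac{1}{25}\right) = \left(133 - - \frac{11920194}{9265}\right) \left(-409\right) \left(- \frac{1}{25}\right) = \left(133 + \frac{11920194}{9265}\right) \left(-409\right) \left(- \frac{1}{25}\right) = \frac{13152439}{9265} \left(-409\right) \left(- \frac{1}{25}\right) = \left(- \frac{5379347551}{9265}\right) \left(- \frac{1}{25}\right) = \frac{5379347551}{231625}$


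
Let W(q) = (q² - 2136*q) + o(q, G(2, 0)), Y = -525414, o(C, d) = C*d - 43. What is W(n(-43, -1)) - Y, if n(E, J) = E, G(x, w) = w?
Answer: 619068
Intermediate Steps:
o(C, d) = -43 + C*d
W(q) = -43 + q² - 2136*q (W(q) = (q² - 2136*q) + (-43 + q*0) = (q² - 2136*q) + (-43 + 0) = (q² - 2136*q) - 43 = -43 + q² - 2136*q)
W(n(-43, -1)) - Y = (-43 + (-43)² - 2136*(-43)) - 1*(-525414) = (-43 + 1849 + 91848) + 525414 = 93654 + 525414 = 619068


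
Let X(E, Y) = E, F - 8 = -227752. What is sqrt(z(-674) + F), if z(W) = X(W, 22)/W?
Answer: I*sqrt(227743) ≈ 477.22*I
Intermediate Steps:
F = -227744 (F = 8 - 227752 = -227744)
z(W) = 1 (z(W) = W/W = 1)
sqrt(z(-674) + F) = sqrt(1 - 227744) = sqrt(-227743) = I*sqrt(227743)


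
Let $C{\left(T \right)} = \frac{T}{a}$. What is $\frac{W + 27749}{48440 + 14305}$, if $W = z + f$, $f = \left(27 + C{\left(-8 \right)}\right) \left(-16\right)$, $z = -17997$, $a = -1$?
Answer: $\frac{3064}{20915} \approx 0.1465$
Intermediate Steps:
$C{\left(T \right)} = - T$ ($C{\left(T \right)} = \frac{T}{-1} = T \left(-1\right) = - T$)
$f = -560$ ($f = \left(27 - -8\right) \left(-16\right) = \left(27 + 8\right) \left(-16\right) = 35 \left(-16\right) = -560$)
$W = -18557$ ($W = -17997 - 560 = -18557$)
$\frac{W + 27749}{48440 + 14305} = \frac{-18557 + 27749}{48440 + 14305} = \frac{9192}{62745} = 9192 \cdot \frac{1}{62745} = \frac{3064}{20915}$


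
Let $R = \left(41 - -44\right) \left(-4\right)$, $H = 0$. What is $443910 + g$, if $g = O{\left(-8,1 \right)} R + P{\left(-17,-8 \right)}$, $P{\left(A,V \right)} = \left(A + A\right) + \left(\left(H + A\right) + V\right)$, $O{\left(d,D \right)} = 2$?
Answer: $443171$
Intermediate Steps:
$P{\left(A,V \right)} = V + 3 A$ ($P{\left(A,V \right)} = \left(A + A\right) + \left(\left(0 + A\right) + V\right) = 2 A + \left(A + V\right) = V + 3 A$)
$R = -340$ ($R = \left(41 + 44\right) \left(-4\right) = 85 \left(-4\right) = -340$)
$g = -739$ ($g = 2 \left(-340\right) + \left(-8 + 3 \left(-17\right)\right) = -680 - 59 = -739$)
$443910 + g = 443910 - 739 = 443171$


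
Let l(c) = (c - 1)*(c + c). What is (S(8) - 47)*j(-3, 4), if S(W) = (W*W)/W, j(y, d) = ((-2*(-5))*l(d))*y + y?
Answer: 28197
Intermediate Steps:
l(c) = 2*c*(-1 + c) (l(c) = (-1 + c)*(2*c) = 2*c*(-1 + c))
j(y, d) = y + 20*d*y*(-1 + d) (j(y, d) = ((-2*(-5))*(2*d*(-1 + d)))*y + y = (10*(2*d*(-1 + d)))*y + y = (20*d*(-1 + d))*y + y = 20*d*y*(-1 + d) + y = y + 20*d*y*(-1 + d))
S(W) = W (S(W) = W²/W = W)
(S(8) - 47)*j(-3, 4) = (8 - 47)*(-3*(1 + 20*4*(-1 + 4))) = -(-117)*(1 + 20*4*3) = -(-117)*(1 + 240) = -(-117)*241 = -39*(-723) = 28197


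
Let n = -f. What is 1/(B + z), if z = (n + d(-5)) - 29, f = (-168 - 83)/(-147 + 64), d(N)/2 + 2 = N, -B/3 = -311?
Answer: 83/73619 ≈ 0.0011274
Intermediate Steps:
B = 933 (B = -3*(-311) = 933)
d(N) = -4 + 2*N
f = 251/83 (f = -251/(-83) = -251*(-1/83) = 251/83 ≈ 3.0241)
n = -251/83 (n = -1*251/83 = -251/83 ≈ -3.0241)
z = -3820/83 (z = (-251/83 + (-4 + 2*(-5))) - 29 = (-251/83 + (-4 - 10)) - 29 = (-251/83 - 14) - 29 = -1413/83 - 29 = -3820/83 ≈ -46.024)
1/(B + z) = 1/(933 - 3820/83) = 1/(73619/83) = 83/73619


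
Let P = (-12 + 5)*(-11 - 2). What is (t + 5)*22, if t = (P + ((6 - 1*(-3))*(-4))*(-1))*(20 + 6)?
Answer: 72754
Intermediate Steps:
P = 91 (P = -7*(-13) = 91)
t = 3302 (t = (91 + ((6 - 1*(-3))*(-4))*(-1))*(20 + 6) = (91 + ((6 + 3)*(-4))*(-1))*26 = (91 + (9*(-4))*(-1))*26 = (91 - 36*(-1))*26 = (91 + 36)*26 = 127*26 = 3302)
(t + 5)*22 = (3302 + 5)*22 = 3307*22 = 72754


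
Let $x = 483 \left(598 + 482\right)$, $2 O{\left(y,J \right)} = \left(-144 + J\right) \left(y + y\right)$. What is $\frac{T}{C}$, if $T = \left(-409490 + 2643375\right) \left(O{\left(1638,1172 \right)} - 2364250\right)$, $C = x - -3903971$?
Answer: $- \frac{1519904079610}{4425611} \approx -3.4343 \cdot 10^{5}$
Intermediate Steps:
$O{\left(y,J \right)} = y \left(-144 + J\right)$ ($O{\left(y,J \right)} = \frac{\left(-144 + J\right) \left(y + y\right)}{2} = \frac{\left(-144 + J\right) 2 y}{2} = \frac{2 y \left(-144 + J\right)}{2} = y \left(-144 + J\right)$)
$x = 521640$ ($x = 483 \cdot 1080 = 521640$)
$C = 4425611$ ($C = 521640 - -3903971 = 521640 + 3903971 = 4425611$)
$T = -1519904079610$ ($T = \left(-409490 + 2643375\right) \left(1638 \left(-144 + 1172\right) - 2364250\right) = 2233885 \left(1638 \cdot 1028 - 2364250\right) = 2233885 \left(1683864 - 2364250\right) = 2233885 \left(-680386\right) = -1519904079610$)
$\frac{T}{C} = - \frac{1519904079610}{4425611}$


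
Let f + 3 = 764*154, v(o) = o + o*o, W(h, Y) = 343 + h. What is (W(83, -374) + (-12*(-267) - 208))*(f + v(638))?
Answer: 1797696370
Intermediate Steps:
v(o) = o + o²
f = 117653 (f = -3 + 764*154 = -3 + 117656 = 117653)
(W(83, -374) + (-12*(-267) - 208))*(f + v(638)) = ((343 + 83) + (-12*(-267) - 208))*(117653 + 638*(1 + 638)) = (426 + (3204 - 208))*(117653 + 638*639) = (426 + 2996)*(117653 + 407682) = 3422*525335 = 1797696370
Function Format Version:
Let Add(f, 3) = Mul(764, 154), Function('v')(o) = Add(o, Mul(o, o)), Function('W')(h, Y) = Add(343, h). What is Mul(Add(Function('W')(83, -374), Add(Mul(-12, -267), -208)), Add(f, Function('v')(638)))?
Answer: 1797696370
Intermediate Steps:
Function('v')(o) = Add(o, Pow(o, 2))
f = 117653 (f = Add(-3, Mul(764, 154)) = Add(-3, 117656) = 117653)
Mul(Add(Function('W')(83, -374), Add(Mul(-12, -267), -208)), Add(f, Function('v')(638))) = Mul(Add(Add(343, 83), Add(Mul(-12, -267), -208)), Add(117653, Mul(638, Add(1, 638)))) = Mul(Add(426, Add(3204, -208)), Add(117653, Mul(638, 639))) = Mul(Add(426, 2996), Add(117653, 407682)) = Mul(3422, 525335) = 1797696370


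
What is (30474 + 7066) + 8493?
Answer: 46033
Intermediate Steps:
(30474 + 7066) + 8493 = 37540 + 8493 = 46033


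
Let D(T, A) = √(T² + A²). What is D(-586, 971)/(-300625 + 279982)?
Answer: -√1286237/20643 ≈ -0.054940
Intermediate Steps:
D(T, A) = √(A² + T²)
D(-586, 971)/(-300625 + 279982) = √(971² + (-586)²)/(-300625 + 279982) = √(942841 + 343396)/(-20643) = √1286237*(-1/20643) = -√1286237/20643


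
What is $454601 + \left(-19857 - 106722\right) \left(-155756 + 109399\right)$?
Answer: $5868277304$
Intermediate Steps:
$454601 + \left(-19857 - 106722\right) \left(-155756 + 109399\right) = 454601 - -5867822703 = 454601 + 5867822703 = 5868277304$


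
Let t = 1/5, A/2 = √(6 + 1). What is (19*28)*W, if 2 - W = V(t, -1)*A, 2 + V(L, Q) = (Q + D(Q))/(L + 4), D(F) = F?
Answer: 1064 + 7904*√7/3 ≈ 8034.7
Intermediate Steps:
A = 2*√7 (A = 2*√(6 + 1) = 2*√7 ≈ 5.2915)
t = ⅕ ≈ 0.20000
V(L, Q) = -2 + 2*Q/(4 + L) (V(L, Q) = -2 + (Q + Q)/(L + 4) = -2 + (2*Q)/(4 + L) = -2 + 2*Q/(4 + L))
W = 2 + 104*√7/21 (W = 2 - 2*(-4 - 1 - 1*⅕)/(4 + ⅕)*2*√7 = 2 - 2*(-4 - 1 - ⅕)/(21/5)*2*√7 = 2 - 2*(5/21)*(-26/5)*2*√7 = 2 - (-52)*2*√7/21 = 2 - (-104)*√7/21 = 2 + 104*√7/21 ≈ 15.103)
(19*28)*W = (19*28)*(2 + 104*√7/21) = 532*(2 + 104*√7/21) = 1064 + 7904*√7/3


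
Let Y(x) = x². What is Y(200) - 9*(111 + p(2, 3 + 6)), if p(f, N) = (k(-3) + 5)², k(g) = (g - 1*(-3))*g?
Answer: 38776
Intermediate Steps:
k(g) = g*(3 + g) (k(g) = (g + 3)*g = (3 + g)*g = g*(3 + g))
p(f, N) = 25 (p(f, N) = (-3*(3 - 3) + 5)² = (-3*0 + 5)² = (0 + 5)² = 5² = 25)
Y(200) - 9*(111 + p(2, 3 + 6)) = 200² - 9*(111 + 25) = 40000 - 9*136 = 40000 - 1224 = 38776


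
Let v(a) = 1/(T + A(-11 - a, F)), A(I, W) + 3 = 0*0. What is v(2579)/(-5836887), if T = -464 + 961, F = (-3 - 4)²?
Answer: -1/2883422178 ≈ -3.4681e-10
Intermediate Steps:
F = 49 (F = (-7)² = 49)
A(I, W) = -3 (A(I, W) = -3 + 0*0 = -3 + 0 = -3)
T = 497
v(a) = 1/494 (v(a) = 1/(497 - 3) = 1/494)
v(2579)/(-5836887) = (1/494)/(-5836887) = (1/494)*(-1/5836887) = -1/2883422178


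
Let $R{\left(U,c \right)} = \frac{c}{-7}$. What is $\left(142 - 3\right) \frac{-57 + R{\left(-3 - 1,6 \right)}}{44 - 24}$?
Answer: $- \frac{11259}{28} \approx -402.11$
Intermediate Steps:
$R{\left(U,c \right)} = - \frac{c}{7}$ ($R{\left(U,c \right)} = c \left(- \frac{1}{7}\right) = - \frac{c}{7}$)
$\left(142 - 3\right) \frac{-57 + R{\left(-3 - 1,6 \right)}}{44 - 24} = \left(142 - 3\right) \frac{-57 - \frac{6}{7}}{44 - 24} = 139 \frac{-57 - \frac{6}{7}}{20} = 139 \left(\left(- \frac{405}{7}\right) \frac{1}{20}\right) = 139 \left(- \frac{81}{28}\right) = - \frac{11259}{28}$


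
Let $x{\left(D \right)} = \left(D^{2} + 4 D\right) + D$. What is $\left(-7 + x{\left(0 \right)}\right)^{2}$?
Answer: $49$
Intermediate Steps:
$x{\left(D \right)} = D^{2} + 5 D$
$\left(-7 + x{\left(0 \right)}\right)^{2} = \left(-7 + 0 \left(5 + 0\right)\right)^{2} = \left(-7 + 0 \cdot 5\right)^{2} = \left(-7 + 0\right)^{2} = \left(-7\right)^{2} = 49$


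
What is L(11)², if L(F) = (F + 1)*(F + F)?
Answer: 69696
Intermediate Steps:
L(F) = 2*F*(1 + F) (L(F) = (1 + F)*(2*F) = 2*F*(1 + F))
L(11)² = (2*11*(1 + 11))² = (2*11*12)² = 264² = 69696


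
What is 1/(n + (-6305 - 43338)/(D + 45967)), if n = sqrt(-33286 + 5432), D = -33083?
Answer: -639600412/4626157566873 - 165997456*I*sqrt(27854)/4626157566873 ≈ -0.00013826 - 0.0059886*I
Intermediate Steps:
n = I*sqrt(27854) (n = sqrt(-27854) = I*sqrt(27854) ≈ 166.9*I)
1/(n + (-6305 - 43338)/(D + 45967)) = 1/(I*sqrt(27854) + (-6305 - 43338)/(-33083 + 45967)) = 1/(I*sqrt(27854) - 49643/12884) = 1/(-49643/12884 + I*sqrt(27854))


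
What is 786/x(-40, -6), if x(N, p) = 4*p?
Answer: -131/4 ≈ -32.750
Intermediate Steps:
786/x(-40, -6) = 786/(4*(-6)) = 786/(-24) = -1/24*786 = -131/4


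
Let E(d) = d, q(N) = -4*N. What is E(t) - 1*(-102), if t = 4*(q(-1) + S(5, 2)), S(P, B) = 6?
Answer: 142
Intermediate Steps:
t = 40 (t = 4*(-4*(-1) + 6) = 4*(4 + 6) = 4*10 = 40)
E(t) - 1*(-102) = 40 - 1*(-102) = 40 + 102 = 142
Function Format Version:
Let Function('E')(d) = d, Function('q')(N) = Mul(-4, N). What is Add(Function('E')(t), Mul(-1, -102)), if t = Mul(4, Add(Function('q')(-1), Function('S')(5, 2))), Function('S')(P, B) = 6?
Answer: 142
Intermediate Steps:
t = 40 (t = Mul(4, Add(Mul(-4, -1), 6)) = Mul(4, Add(4, 6)) = Mul(4, 10) = 40)
Add(Function('E')(t), Mul(-1, -102)) = Add(40, Mul(-1, -102)) = Add(40, 102) = 142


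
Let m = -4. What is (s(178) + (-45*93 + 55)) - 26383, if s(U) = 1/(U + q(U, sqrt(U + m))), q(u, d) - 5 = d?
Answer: -338846804/11105 - sqrt(174)/33315 ≈ -30513.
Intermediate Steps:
q(u, d) = 5 + d
s(U) = 1/(5 + U + sqrt(-4 + U)) (s(U) = 1/(U + (5 + sqrt(U - 4))) = 1/(U + (5 + sqrt(-4 + U))) = 1/(5 + U + sqrt(-4 + U)))
(s(178) + (-45*93 + 55)) - 26383 = (1/(5 + 178 + sqrt(-4 + 178)) + (-45*93 + 55)) - 26383 = (1/(5 + 178 + sqrt(174)) + (-4185 + 55)) - 26383 = (1/(183 + sqrt(174)) - 4130) - 26383 = (-4130 + 1/(183 + sqrt(174))) - 26383 = -30513 + 1/(183 + sqrt(174))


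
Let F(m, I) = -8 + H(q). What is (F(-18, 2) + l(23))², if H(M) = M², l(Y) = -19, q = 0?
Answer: 729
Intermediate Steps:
F(m, I) = -8 (F(m, I) = -8 + 0² = -8 + 0 = -8)
(F(-18, 2) + l(23))² = (-8 - 19)² = (-27)² = 729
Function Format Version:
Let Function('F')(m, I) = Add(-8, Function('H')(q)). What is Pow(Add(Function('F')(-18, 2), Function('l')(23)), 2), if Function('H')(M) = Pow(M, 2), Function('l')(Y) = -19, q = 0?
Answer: 729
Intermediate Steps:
Function('F')(m, I) = -8 (Function('F')(m, I) = Add(-8, Pow(0, 2)) = Add(-8, 0) = -8)
Pow(Add(Function('F')(-18, 2), Function('l')(23)), 2) = Pow(Add(-8, -19), 2) = Pow(-27, 2) = 729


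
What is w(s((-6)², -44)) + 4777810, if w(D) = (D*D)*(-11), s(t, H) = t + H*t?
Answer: -21581534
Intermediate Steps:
w(D) = -11*D² (w(D) = D²*(-11) = -11*D²)
w(s((-6)², -44)) + 4777810 = -11*1296*(1 - 44)² + 4777810 = -11*(36*(-43))² + 4777810 = -11*(-1548)² + 4777810 = -11*2396304 + 4777810 = -26359344 + 4777810 = -21581534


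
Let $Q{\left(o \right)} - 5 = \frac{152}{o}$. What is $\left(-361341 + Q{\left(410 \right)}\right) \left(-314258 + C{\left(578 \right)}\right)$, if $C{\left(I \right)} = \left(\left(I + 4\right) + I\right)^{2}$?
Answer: $- \frac{76395425164968}{205} \approx -3.7266 \cdot 10^{11}$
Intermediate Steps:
$C{\left(I \right)} = \left(4 + 2 I\right)^{2}$ ($C{\left(I \right)} = \left(\left(4 + I\right) + I\right)^{2} = \left(4 + 2 I\right)^{2}$)
$Q{\left(o \right)} = 5 + \frac{152}{o}$
$\left(-361341 + Q{\left(410 \right)}\right) \left(-314258 + C{\left(578 \right)}\right) = \left(-361341 + \left(5 + \frac{152}{410}\right)\right) \left(-314258 + 4 \left(2 + 578\right)^{2}\right) = \left(-361341 + \left(5 + 152 \cdot \frac{1}{410}\right)\right) \left(-314258 + 4 \cdot 580^{2}\right) = \left(-361341 + \left(5 + \frac{76}{205}\right)\right) \left(-314258 + 4 \cdot 336400\right) = \left(-361341 + \frac{1101}{205}\right) \left(-314258 + 1345600\right) = \left(- \frac{74073804}{205}\right) 1031342 = - \frac{76395425164968}{205}$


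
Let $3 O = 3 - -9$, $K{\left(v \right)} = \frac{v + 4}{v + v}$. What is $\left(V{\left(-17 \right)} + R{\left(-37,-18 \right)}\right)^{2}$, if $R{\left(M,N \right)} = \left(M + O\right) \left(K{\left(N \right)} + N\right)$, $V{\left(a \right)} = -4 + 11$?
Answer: $\frac{12453841}{36} \approx 3.4594 \cdot 10^{5}$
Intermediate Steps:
$K{\left(v \right)} = \frac{4 + v}{2 v}$
$O = 4$ ($O = \frac{3 - -9}{3} = \frac{3 + 9}{3} = \frac{1}{3} \cdot 12 = 4$)
$V{\left(a \right)} = 7$
$R{\left(M,N \right)} = \left(4 + M\right) \left(N + \frac{4 + N}{2 N}\right)$ ($R{\left(M,N \right)} = \left(M + 4\right) \left(\frac{4 + N}{2 N} + N\right) = \left(4 + M\right) \left(N + \frac{4 + N}{2 N}\right)$)
$\left(V{\left(-17 \right)} + R{\left(-37,-18 \right)}\right)^{2} = \left(7 + \left(2 + \frac{1}{2} \left(-37\right) + 4 \left(-18\right) + \frac{8}{-18} - -666 + 2 \left(-37\right) \frac{1}{-18}\right)\right)^{2} = \left(7 + \left(2 - \frac{37}{2} - 72 + 8 \left(- \frac{1}{18}\right) + 666 + 2 \left(-37\right) \left(- \frac{1}{18}\right)\right)\right)^{2} = \left(7 + \left(2 - \frac{37}{2} - 72 - \frac{4}{9} + 666 + \frac{37}{9}\right)\right)^{2} = \left(7 + \frac{3487}{6}\right)^{2} = \left(\frac{3529}{6}\right)^{2} = \frac{12453841}{36}$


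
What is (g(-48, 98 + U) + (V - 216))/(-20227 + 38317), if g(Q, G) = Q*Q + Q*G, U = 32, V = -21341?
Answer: -25493/18090 ≈ -1.4092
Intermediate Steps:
g(Q, G) = Q² + G*Q
(g(-48, 98 + U) + (V - 216))/(-20227 + 38317) = (-48*((98 + 32) - 48) + (-21341 - 216))/(-20227 + 38317) = (-48*(130 - 48) - 21557)/18090 = (-48*82 - 21557)*(1/18090) = (-3936 - 21557)*(1/18090) = -25493*1/18090 = -25493/18090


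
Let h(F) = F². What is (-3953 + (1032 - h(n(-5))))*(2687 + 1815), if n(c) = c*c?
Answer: -15964092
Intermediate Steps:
n(c) = c²
(-3953 + (1032 - h(n(-5))))*(2687 + 1815) = (-3953 + (1032 - ((-5)²)²))*(2687 + 1815) = (-3953 + (1032 - 1*25²))*4502 = (-3953 + (1032 - 1*625))*4502 = (-3953 + (1032 - 625))*4502 = (-3953 + 407)*4502 = -3546*4502 = -15964092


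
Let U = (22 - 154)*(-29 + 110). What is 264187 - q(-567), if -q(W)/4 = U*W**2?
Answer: -13749177365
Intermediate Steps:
U = -10692 (U = -132*81 = -10692)
q(W) = 42768*W**2 (q(W) = -(-42768)*W**2 = 42768*W**2)
264187 - q(-567) = 264187 - 42768*(-567)**2 = 264187 - 42768*321489 = 264187 - 1*13749441552 = 264187 - 13749441552 = -13749177365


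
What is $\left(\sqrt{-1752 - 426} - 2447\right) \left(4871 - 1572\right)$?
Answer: $-8072653 + 108867 i \sqrt{2} \approx -8.0727 \cdot 10^{6} + 1.5396 \cdot 10^{5} i$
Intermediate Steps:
$\left(\sqrt{-1752 - 426} - 2447\right) \left(4871 - 1572\right) = \left(\sqrt{-2178} - 2447\right) 3299 = \left(33 i \sqrt{2} - 2447\right) 3299 = \left(-2447 + 33 i \sqrt{2}\right) 3299 = -8072653 + 108867 i \sqrt{2}$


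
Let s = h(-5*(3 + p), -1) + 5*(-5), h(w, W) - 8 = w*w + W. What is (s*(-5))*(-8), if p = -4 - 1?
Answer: 3280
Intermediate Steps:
p = -5
h(w, W) = 8 + W + w² (h(w, W) = 8 + (w*w + W) = 8 + (w² + W) = 8 + (W + w²) = 8 + W + w²)
s = 82 (s = (8 - 1 + (-5*(3 - 5))²) + 5*(-5) = (8 - 1 + (-5*(-2))²) - 25 = (8 - 1 + 10²) - 25 = (8 - 1 + 100) - 25 = 107 - 25 = 82)
(s*(-5))*(-8) = (82*(-5))*(-8) = -410*(-8) = 3280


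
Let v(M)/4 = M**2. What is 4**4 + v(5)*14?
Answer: 1656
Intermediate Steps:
v(M) = 4*M**2
4**4 + v(5)*14 = 4**4 + (4*5**2)*14 = 256 + (4*25)*14 = 256 + 100*14 = 256 + 1400 = 1656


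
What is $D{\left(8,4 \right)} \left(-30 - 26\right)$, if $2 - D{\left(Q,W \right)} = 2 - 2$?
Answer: $-112$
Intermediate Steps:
$D{\left(Q,W \right)} = 2$ ($D{\left(Q,W \right)} = 2 - \left(2 - 2\right) = 2 - 0 = 2 + 0 = 2$)
$D{\left(8,4 \right)} \left(-30 - 26\right) = 2 \left(-30 - 26\right) = 2 \left(-56\right) = -112$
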